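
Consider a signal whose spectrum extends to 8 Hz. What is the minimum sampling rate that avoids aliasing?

16 Hz

Nyquist rate = 2 × 8 Hz = 16 Hz.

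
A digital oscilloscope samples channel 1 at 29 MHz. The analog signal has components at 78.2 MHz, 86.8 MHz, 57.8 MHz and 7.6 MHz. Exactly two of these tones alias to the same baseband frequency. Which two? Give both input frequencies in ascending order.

fs/2 = 14.5 MHz.
78.2 MHz mod fs = 20.2 MHz.
20.2 MHz > fs/2 = 14.5 MHz, folds to fs − 20.2 MHz = 8.8 MHz.
86.8 MHz mod fs = 28.8 MHz.
28.8 MHz > fs/2 = 14.5 MHz, folds to fs − 28.8 MHz = 0.2 MHz.
57.8 MHz mod fs = 28.8 MHz.
28.8 MHz > fs/2 = 14.5 MHz, folds to fs − 28.8 MHz = 0.2 MHz.
7.6 MHz ≤ fs/2 = 14.5 MHz, passes unchanged.
57.8 MHz and 86.8 MHz both map to 0.2 MHz.

57.8 MHz, 86.8 MHz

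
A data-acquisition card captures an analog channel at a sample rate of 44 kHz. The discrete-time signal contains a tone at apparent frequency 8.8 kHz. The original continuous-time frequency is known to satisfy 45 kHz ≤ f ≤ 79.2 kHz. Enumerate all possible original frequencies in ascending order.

Frequencies that alias to 8.8 kHz are k·fs ± 8.8 kHz for integer k ≥ 0.
k=0: 8.8 kHz.
k=1: 35.2 kHz, 52.8 kHz.
k=2: 79.2 kHz, 96.8 kHz.
k=3: 123.2 kHz, 140.8 kHz.
Within [45 kHz, 79.2 kHz]: 52.8 kHz, 79.2 kHz.

52.8 kHz, 79.2 kHz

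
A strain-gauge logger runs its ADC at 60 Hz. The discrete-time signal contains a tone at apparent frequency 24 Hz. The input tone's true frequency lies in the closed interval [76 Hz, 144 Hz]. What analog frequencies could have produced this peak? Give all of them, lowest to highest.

84 Hz, 96 Hz, 144 Hz

Frequencies that alias to 24 Hz are k·fs ± 24 Hz for integer k ≥ 0.
k=0: 24 Hz.
k=1: 36 Hz, 84 Hz.
k=2: 96 Hz, 144 Hz.
k=3: 156 Hz, 204 Hz.
Within [76 Hz, 144 Hz]: 84 Hz, 96 Hz, 144 Hz.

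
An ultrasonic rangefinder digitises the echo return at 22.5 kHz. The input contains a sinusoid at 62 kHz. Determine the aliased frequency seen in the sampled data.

5.5 kHz

62 kHz mod fs = 17 kHz.
17 kHz > fs/2 = 11.25 kHz, folds to fs − 17 kHz = 5.5 kHz.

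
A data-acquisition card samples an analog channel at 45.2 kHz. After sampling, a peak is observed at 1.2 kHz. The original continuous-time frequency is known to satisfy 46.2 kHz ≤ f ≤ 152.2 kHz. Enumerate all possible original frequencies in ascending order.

46.4 kHz, 89.2 kHz, 91.6 kHz, 134.4 kHz, 136.8 kHz

Frequencies that alias to 1.2 kHz are k·fs ± 1.2 kHz for integer k ≥ 0.
k=0: 1.2 kHz.
k=1: 44 kHz, 46.4 kHz.
k=2: 89.2 kHz, 91.6 kHz.
k=3: 134.4 kHz, 136.8 kHz.
k=4: 179.6 kHz, 182 kHz.
Within [46.2 kHz, 152.2 kHz]: 46.4 kHz, 89.2 kHz, 91.6 kHz, 134.4 kHz, 136.8 kHz.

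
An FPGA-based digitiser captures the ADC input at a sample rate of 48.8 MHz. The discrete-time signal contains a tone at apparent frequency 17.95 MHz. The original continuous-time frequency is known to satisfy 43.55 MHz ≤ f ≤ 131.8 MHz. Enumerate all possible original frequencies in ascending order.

Frequencies that alias to 17.95 MHz are k·fs ± 17.95 MHz for integer k ≥ 0.
k=0: 17.95 MHz.
k=1: 30.85 MHz, 66.75 MHz.
k=2: 79.65 MHz, 115.55 MHz.
k=3: 128.45 MHz, 164.35 MHz.
k=4: 177.25 MHz, 213.15 MHz.
Within [43.55 MHz, 131.8 MHz]: 66.75 MHz, 79.65 MHz, 115.55 MHz, 128.45 MHz.

66.75 MHz, 79.65 MHz, 115.55 MHz, 128.45 MHz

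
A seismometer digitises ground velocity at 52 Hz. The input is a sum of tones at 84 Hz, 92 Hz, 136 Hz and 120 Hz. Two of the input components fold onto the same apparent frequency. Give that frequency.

20 Hz

fs/2 = 26 Hz.
84 Hz mod fs = 32 Hz.
32 Hz > fs/2 = 26 Hz, folds to fs − 32 Hz = 20 Hz.
92 Hz mod fs = 40 Hz.
40 Hz > fs/2 = 26 Hz, folds to fs − 40 Hz = 12 Hz.
136 Hz mod fs = 32 Hz.
32 Hz > fs/2 = 26 Hz, folds to fs − 32 Hz = 20 Hz.
120 Hz mod fs = 16 Hz.
16 Hz ≤ fs/2 = 26 Hz, appears at 16 Hz.
84 Hz and 136 Hz both map to 20 Hz.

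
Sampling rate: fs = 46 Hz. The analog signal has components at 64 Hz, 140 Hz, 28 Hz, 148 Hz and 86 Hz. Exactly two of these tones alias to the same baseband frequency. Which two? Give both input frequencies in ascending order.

fs/2 = 23 Hz.
64 Hz mod fs = 18 Hz.
18 Hz ≤ fs/2 = 23 Hz, appears at 18 Hz.
140 Hz mod fs = 2 Hz.
2 Hz ≤ fs/2 = 23 Hz, appears at 2 Hz.
28 Hz > fs/2 = 23 Hz, folds to fs − 28 Hz = 18 Hz.
148 Hz mod fs = 10 Hz.
10 Hz ≤ fs/2 = 23 Hz, appears at 10 Hz.
86 Hz mod fs = 40 Hz.
40 Hz > fs/2 = 23 Hz, folds to fs − 40 Hz = 6 Hz.
28 Hz and 64 Hz both map to 18 Hz.

28 Hz, 64 Hz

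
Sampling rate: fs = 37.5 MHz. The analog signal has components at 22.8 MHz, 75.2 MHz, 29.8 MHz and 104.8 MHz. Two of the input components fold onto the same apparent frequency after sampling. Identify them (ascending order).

29.8 MHz, 104.8 MHz

fs/2 = 18.75 MHz.
22.8 MHz > fs/2 = 18.75 MHz, folds to fs − 22.8 MHz = 14.7 MHz.
75.2 MHz mod fs = 0.2 MHz.
0.2 MHz ≤ fs/2 = 18.75 MHz, appears at 0.2 MHz.
29.8 MHz > fs/2 = 18.75 MHz, folds to fs − 29.8 MHz = 7.7 MHz.
104.8 MHz mod fs = 29.8 MHz.
29.8 MHz > fs/2 = 18.75 MHz, folds to fs − 29.8 MHz = 7.7 MHz.
29.8 MHz and 104.8 MHz both map to 7.7 MHz.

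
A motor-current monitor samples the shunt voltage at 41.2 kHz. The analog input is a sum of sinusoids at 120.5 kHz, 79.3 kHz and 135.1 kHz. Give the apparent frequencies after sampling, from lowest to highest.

3.1 kHz, 11.5 kHz

fs/2 = 20.6 kHz.
120.5 kHz mod fs = 38.1 kHz.
38.1 kHz > fs/2 = 20.6 kHz, folds to fs − 38.1 kHz = 3.1 kHz.
79.3 kHz mod fs = 38.1 kHz.
38.1 kHz > fs/2 = 20.6 kHz, folds to fs − 38.1 kHz = 3.1 kHz.
135.1 kHz mod fs = 11.5 kHz.
11.5 kHz ≤ fs/2 = 20.6 kHz, appears at 11.5 kHz.
Distinct values: {3.1 kHz, 11.5 kHz}.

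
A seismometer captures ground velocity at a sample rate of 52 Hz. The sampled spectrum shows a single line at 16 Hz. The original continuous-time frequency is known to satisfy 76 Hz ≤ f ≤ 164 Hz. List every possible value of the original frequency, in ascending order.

88 Hz, 120 Hz, 140 Hz

Frequencies that alias to 16 Hz are k·fs ± 16 Hz for integer k ≥ 0.
k=0: 16 Hz.
k=1: 36 Hz, 68 Hz.
k=2: 88 Hz, 120 Hz.
k=3: 140 Hz, 172 Hz.
k=4: 192 Hz, 224 Hz.
Within [76 Hz, 164 Hz]: 88 Hz, 120 Hz, 140 Hz.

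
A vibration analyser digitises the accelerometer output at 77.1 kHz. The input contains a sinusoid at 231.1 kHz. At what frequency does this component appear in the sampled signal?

0.2 kHz

231.1 kHz mod fs = 76.9 kHz.
76.9 kHz > fs/2 = 38.55 kHz, folds to fs − 76.9 kHz = 0.2 kHz.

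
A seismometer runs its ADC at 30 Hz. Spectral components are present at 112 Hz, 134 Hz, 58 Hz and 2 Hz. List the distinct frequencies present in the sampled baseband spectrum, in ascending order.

2 Hz, 8 Hz, 14 Hz

fs/2 = 15 Hz.
112 Hz mod fs = 22 Hz.
22 Hz > fs/2 = 15 Hz, folds to fs − 22 Hz = 8 Hz.
134 Hz mod fs = 14 Hz.
14 Hz ≤ fs/2 = 15 Hz, appears at 14 Hz.
58 Hz mod fs = 28 Hz.
28 Hz > fs/2 = 15 Hz, folds to fs − 28 Hz = 2 Hz.
2 Hz ≤ fs/2 = 15 Hz, passes unchanged.
Distinct values: {2 Hz, 8 Hz, 14 Hz}.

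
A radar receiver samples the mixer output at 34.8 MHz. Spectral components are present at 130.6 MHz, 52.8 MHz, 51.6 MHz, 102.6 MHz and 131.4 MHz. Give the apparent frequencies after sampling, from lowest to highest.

fs/2 = 17.4 MHz.
130.6 MHz mod fs = 26.2 MHz.
26.2 MHz > fs/2 = 17.4 MHz, folds to fs − 26.2 MHz = 8.6 MHz.
52.8 MHz mod fs = 18 MHz.
18 MHz > fs/2 = 17.4 MHz, folds to fs − 18 MHz = 16.8 MHz.
51.6 MHz mod fs = 16.8 MHz.
16.8 MHz ≤ fs/2 = 17.4 MHz, appears at 16.8 MHz.
102.6 MHz mod fs = 33 MHz.
33 MHz > fs/2 = 17.4 MHz, folds to fs − 33 MHz = 1.8 MHz.
131.4 MHz mod fs = 27 MHz.
27 MHz > fs/2 = 17.4 MHz, folds to fs − 27 MHz = 7.8 MHz.
Distinct values: {1.8 MHz, 7.8 MHz, 8.6 MHz, 16.8 MHz}.

1.8 MHz, 7.8 MHz, 8.6 MHz, 16.8 MHz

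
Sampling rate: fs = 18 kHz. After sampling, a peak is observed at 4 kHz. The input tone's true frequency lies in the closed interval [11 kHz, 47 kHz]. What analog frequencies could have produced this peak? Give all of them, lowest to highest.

14 kHz, 22 kHz, 32 kHz, 40 kHz

Frequencies that alias to 4 kHz are k·fs ± 4 kHz for integer k ≥ 0.
k=0: 4 kHz.
k=1: 14 kHz, 22 kHz.
k=2: 32 kHz, 40 kHz.
k=3: 50 kHz, 58 kHz.
Within [11 kHz, 47 kHz]: 14 kHz, 22 kHz, 32 kHz, 40 kHz.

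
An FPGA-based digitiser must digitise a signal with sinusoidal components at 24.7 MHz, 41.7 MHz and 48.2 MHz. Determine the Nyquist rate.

Highest-frequency component: 48.2 MHz.
Nyquist rate = 2 × 48.2 MHz = 96.4 MHz.

96.4 MHz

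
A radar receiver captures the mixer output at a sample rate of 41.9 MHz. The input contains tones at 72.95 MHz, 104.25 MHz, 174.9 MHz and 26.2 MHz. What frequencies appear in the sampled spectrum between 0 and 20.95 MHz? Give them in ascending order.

fs/2 = 20.95 MHz.
72.95 MHz mod fs = 31.05 MHz.
31.05 MHz > fs/2 = 20.95 MHz, folds to fs − 31.05 MHz = 10.85 MHz.
104.25 MHz mod fs = 20.45 MHz.
20.45 MHz ≤ fs/2 = 20.95 MHz, appears at 20.45 MHz.
174.9 MHz mod fs = 7.3 MHz.
7.3 MHz ≤ fs/2 = 20.95 MHz, appears at 7.3 MHz.
26.2 MHz > fs/2 = 20.95 MHz, folds to fs − 26.2 MHz = 15.7 MHz.
Distinct values: {7.3 MHz, 10.85 MHz, 15.7 MHz, 20.45 MHz}.

7.3 MHz, 10.85 MHz, 15.7 MHz, 20.45 MHz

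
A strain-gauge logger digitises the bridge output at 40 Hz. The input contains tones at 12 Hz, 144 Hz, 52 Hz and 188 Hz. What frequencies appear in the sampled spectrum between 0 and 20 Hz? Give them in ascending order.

12 Hz, 16 Hz

fs/2 = 20 Hz.
12 Hz ≤ fs/2 = 20 Hz, passes unchanged.
144 Hz mod fs = 24 Hz.
24 Hz > fs/2 = 20 Hz, folds to fs − 24 Hz = 16 Hz.
52 Hz mod fs = 12 Hz.
12 Hz ≤ fs/2 = 20 Hz, appears at 12 Hz.
188 Hz mod fs = 28 Hz.
28 Hz > fs/2 = 20 Hz, folds to fs − 28 Hz = 12 Hz.
Distinct values: {12 Hz, 16 Hz}.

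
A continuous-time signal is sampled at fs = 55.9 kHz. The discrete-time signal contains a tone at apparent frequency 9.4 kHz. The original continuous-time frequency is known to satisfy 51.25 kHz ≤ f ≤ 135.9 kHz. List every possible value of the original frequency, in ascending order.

Frequencies that alias to 9.4 kHz are k·fs ± 9.4 kHz for integer k ≥ 0.
k=0: 9.4 kHz.
k=1: 46.5 kHz, 65.3 kHz.
k=2: 102.4 kHz, 121.2 kHz.
k=3: 158.3 kHz, 177.1 kHz.
Within [51.25 kHz, 135.9 kHz]: 65.3 kHz, 102.4 kHz, 121.2 kHz.

65.3 kHz, 102.4 kHz, 121.2 kHz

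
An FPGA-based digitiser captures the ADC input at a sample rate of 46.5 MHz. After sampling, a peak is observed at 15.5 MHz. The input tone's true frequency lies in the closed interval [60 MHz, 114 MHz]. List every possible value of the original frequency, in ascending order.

Frequencies that alias to 15.5 MHz are k·fs ± 15.5 MHz for integer k ≥ 0.
k=0: 15.5 MHz.
k=1: 31 MHz, 62 MHz.
k=2: 77.5 MHz, 108.5 MHz.
k=3: 124 MHz, 155 MHz.
Within [60 MHz, 114 MHz]: 62 MHz, 77.5 MHz, 108.5 MHz.

62 MHz, 77.5 MHz, 108.5 MHz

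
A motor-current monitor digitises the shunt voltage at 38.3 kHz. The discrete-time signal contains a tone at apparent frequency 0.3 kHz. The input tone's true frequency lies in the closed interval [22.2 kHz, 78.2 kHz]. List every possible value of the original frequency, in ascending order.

Frequencies that alias to 0.3 kHz are k·fs ± 0.3 kHz for integer k ≥ 0.
k=0: 0.3 kHz.
k=1: 38 kHz, 38.6 kHz.
k=2: 76.3 kHz, 76.9 kHz.
k=3: 114.6 kHz, 115.2 kHz.
Within [22.2 kHz, 78.2 kHz]: 38 kHz, 38.6 kHz, 76.3 kHz, 76.9 kHz.

38 kHz, 38.6 kHz, 76.3 kHz, 76.9 kHz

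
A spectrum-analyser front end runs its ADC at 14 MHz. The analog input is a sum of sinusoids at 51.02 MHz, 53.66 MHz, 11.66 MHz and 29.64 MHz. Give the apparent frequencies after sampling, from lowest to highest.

1.64 MHz, 2.34 MHz, 4.98 MHz

fs/2 = 7 MHz.
51.02 MHz mod fs = 9.02 MHz.
9.02 MHz > fs/2 = 7 MHz, folds to fs − 9.02 MHz = 4.98 MHz.
53.66 MHz mod fs = 11.66 MHz.
11.66 MHz > fs/2 = 7 MHz, folds to fs − 11.66 MHz = 2.34 MHz.
11.66 MHz > fs/2 = 7 MHz, folds to fs − 11.66 MHz = 2.34 MHz.
29.64 MHz mod fs = 1.64 MHz.
1.64 MHz ≤ fs/2 = 7 MHz, appears at 1.64 MHz.
Distinct values: {1.64 MHz, 2.34 MHz, 4.98 MHz}.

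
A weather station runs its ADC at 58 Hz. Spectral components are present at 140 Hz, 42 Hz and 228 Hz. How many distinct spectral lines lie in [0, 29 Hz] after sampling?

3

fs/2 = 29 Hz.
140 Hz mod fs = 24 Hz.
24 Hz ≤ fs/2 = 29 Hz, appears at 24 Hz.
42 Hz > fs/2 = 29 Hz, folds to fs − 42 Hz = 16 Hz.
228 Hz mod fs = 54 Hz.
54 Hz > fs/2 = 29 Hz, folds to fs − 54 Hz = 4 Hz.
Distinct values: {4 Hz, 16 Hz, 24 Hz} → 3.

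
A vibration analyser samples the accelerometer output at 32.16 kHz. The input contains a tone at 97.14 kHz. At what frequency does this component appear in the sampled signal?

0.66 kHz

97.14 kHz mod fs = 0.66 kHz.
0.66 kHz ≤ fs/2 = 16.08 kHz, appears at 0.66 kHz.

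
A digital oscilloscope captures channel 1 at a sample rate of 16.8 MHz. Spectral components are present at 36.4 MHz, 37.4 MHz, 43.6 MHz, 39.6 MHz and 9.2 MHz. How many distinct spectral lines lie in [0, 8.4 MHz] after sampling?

5

fs/2 = 8.4 MHz.
36.4 MHz mod fs = 2.8 MHz.
2.8 MHz ≤ fs/2 = 8.4 MHz, appears at 2.8 MHz.
37.4 MHz mod fs = 3.8 MHz.
3.8 MHz ≤ fs/2 = 8.4 MHz, appears at 3.8 MHz.
43.6 MHz mod fs = 10 MHz.
10 MHz > fs/2 = 8.4 MHz, folds to fs − 10 MHz = 6.8 MHz.
39.6 MHz mod fs = 6 MHz.
6 MHz ≤ fs/2 = 8.4 MHz, appears at 6 MHz.
9.2 MHz > fs/2 = 8.4 MHz, folds to fs − 9.2 MHz = 7.6 MHz.
Distinct values: {2.8 MHz, 3.8 MHz, 6 MHz, 6.8 MHz, 7.6 MHz} → 5.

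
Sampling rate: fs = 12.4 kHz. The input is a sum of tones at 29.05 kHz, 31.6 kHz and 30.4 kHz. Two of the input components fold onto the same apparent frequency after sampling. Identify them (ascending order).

30.4 kHz, 31.6 kHz

fs/2 = 6.2 kHz.
29.05 kHz mod fs = 4.25 kHz.
4.25 kHz ≤ fs/2 = 6.2 kHz, appears at 4.25 kHz.
31.6 kHz mod fs = 6.8 kHz.
6.8 kHz > fs/2 = 6.2 kHz, folds to fs − 6.8 kHz = 5.6 kHz.
30.4 kHz mod fs = 5.6 kHz.
5.6 kHz ≤ fs/2 = 6.2 kHz, appears at 5.6 kHz.
30.4 kHz and 31.6 kHz both map to 5.6 kHz.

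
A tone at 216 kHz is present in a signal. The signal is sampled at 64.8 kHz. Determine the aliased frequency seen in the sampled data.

216 kHz mod fs = 21.6 kHz.
21.6 kHz ≤ fs/2 = 32.4 kHz, appears at 21.6 kHz.

21.6 kHz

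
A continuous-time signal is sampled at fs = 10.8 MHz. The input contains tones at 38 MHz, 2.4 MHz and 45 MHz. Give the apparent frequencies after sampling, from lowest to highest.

1.8 MHz, 2.4 MHz, 5.2 MHz

fs/2 = 5.4 MHz.
38 MHz mod fs = 5.6 MHz.
5.6 MHz > fs/2 = 5.4 MHz, folds to fs − 5.6 MHz = 5.2 MHz.
2.4 MHz ≤ fs/2 = 5.4 MHz, passes unchanged.
45 MHz mod fs = 1.8 MHz.
1.8 MHz ≤ fs/2 = 5.4 MHz, appears at 1.8 MHz.
Distinct values: {1.8 MHz, 2.4 MHz, 5.2 MHz}.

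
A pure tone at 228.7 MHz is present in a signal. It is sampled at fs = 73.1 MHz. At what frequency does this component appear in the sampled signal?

9.4 MHz

228.7 MHz mod fs = 9.4 MHz.
9.4 MHz ≤ fs/2 = 36.55 MHz, appears at 9.4 MHz.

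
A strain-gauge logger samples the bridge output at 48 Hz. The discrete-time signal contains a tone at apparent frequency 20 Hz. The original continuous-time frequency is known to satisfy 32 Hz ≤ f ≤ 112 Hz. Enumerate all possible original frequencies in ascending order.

Frequencies that alias to 20 Hz are k·fs ± 20 Hz for integer k ≥ 0.
k=0: 20 Hz.
k=1: 28 Hz, 68 Hz.
k=2: 76 Hz, 116 Hz.
k=3: 124 Hz, 164 Hz.
Within [32 Hz, 112 Hz]: 68 Hz, 76 Hz.

68 Hz, 76 Hz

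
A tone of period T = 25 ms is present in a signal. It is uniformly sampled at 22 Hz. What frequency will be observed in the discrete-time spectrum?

4 Hz

T = 25 ms → f = 1/T = 40 Hz.
40 Hz mod fs = 18 Hz.
18 Hz > fs/2 = 11 Hz, folds to fs − 18 Hz = 4 Hz.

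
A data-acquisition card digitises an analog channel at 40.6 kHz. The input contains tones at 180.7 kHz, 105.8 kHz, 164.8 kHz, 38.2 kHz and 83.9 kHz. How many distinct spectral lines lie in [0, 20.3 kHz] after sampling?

4

fs/2 = 20.3 kHz.
180.7 kHz mod fs = 18.3 kHz.
18.3 kHz ≤ fs/2 = 20.3 kHz, appears at 18.3 kHz.
105.8 kHz mod fs = 24.6 kHz.
24.6 kHz > fs/2 = 20.3 kHz, folds to fs − 24.6 kHz = 16 kHz.
164.8 kHz mod fs = 2.4 kHz.
2.4 kHz ≤ fs/2 = 20.3 kHz, appears at 2.4 kHz.
38.2 kHz > fs/2 = 20.3 kHz, folds to fs − 38.2 kHz = 2.4 kHz.
83.9 kHz mod fs = 2.7 kHz.
2.7 kHz ≤ fs/2 = 20.3 kHz, appears at 2.7 kHz.
Distinct values: {2.4 kHz, 2.7 kHz, 16 kHz, 18.3 kHz} → 4.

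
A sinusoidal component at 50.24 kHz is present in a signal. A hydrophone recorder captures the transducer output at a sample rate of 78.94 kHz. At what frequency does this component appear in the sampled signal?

50.24 kHz > fs/2 = 39.47 kHz, folds to fs − 50.24 kHz = 28.7 kHz.

28.7 kHz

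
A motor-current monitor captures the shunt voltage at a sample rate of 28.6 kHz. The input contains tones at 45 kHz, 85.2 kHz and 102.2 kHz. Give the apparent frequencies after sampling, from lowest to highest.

0.6 kHz, 12.2 kHz

fs/2 = 14.3 kHz.
45 kHz mod fs = 16.4 kHz.
16.4 kHz > fs/2 = 14.3 kHz, folds to fs − 16.4 kHz = 12.2 kHz.
85.2 kHz mod fs = 28 kHz.
28 kHz > fs/2 = 14.3 kHz, folds to fs − 28 kHz = 0.6 kHz.
102.2 kHz mod fs = 16.4 kHz.
16.4 kHz > fs/2 = 14.3 kHz, folds to fs − 16.4 kHz = 12.2 kHz.
Distinct values: {0.6 kHz, 12.2 kHz}.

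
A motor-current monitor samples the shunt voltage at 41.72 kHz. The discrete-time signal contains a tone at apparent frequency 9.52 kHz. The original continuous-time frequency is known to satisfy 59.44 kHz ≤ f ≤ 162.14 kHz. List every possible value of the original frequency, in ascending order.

73.92 kHz, 92.96 kHz, 115.64 kHz, 134.68 kHz, 157.36 kHz

Frequencies that alias to 9.52 kHz are k·fs ± 9.52 kHz for integer k ≥ 0.
k=0: 9.52 kHz.
k=1: 32.2 kHz, 51.24 kHz.
k=2: 73.92 kHz, 92.96 kHz.
k=3: 115.64 kHz, 134.68 kHz.
k=4: 157.36 kHz, 176.4 kHz.
k=5: 199.08 kHz, 218.12 kHz.
Within [59.44 kHz, 162.14 kHz]: 73.92 kHz, 92.96 kHz, 115.64 kHz, 134.68 kHz, 157.36 kHz.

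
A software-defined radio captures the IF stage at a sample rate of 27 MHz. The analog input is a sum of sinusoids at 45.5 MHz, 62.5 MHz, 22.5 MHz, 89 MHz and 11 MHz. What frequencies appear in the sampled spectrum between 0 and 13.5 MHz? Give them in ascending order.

4.5 MHz, 8 MHz, 8.5 MHz, 11 MHz

fs/2 = 13.5 MHz.
45.5 MHz mod fs = 18.5 MHz.
18.5 MHz > fs/2 = 13.5 MHz, folds to fs − 18.5 MHz = 8.5 MHz.
62.5 MHz mod fs = 8.5 MHz.
8.5 MHz ≤ fs/2 = 13.5 MHz, appears at 8.5 MHz.
22.5 MHz > fs/2 = 13.5 MHz, folds to fs − 22.5 MHz = 4.5 MHz.
89 MHz mod fs = 8 MHz.
8 MHz ≤ fs/2 = 13.5 MHz, appears at 8 MHz.
11 MHz ≤ fs/2 = 13.5 MHz, passes unchanged.
Distinct values: {4.5 MHz, 8 MHz, 8.5 MHz, 11 MHz}.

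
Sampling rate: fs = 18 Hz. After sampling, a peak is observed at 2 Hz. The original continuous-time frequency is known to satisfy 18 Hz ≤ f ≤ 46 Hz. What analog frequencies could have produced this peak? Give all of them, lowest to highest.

20 Hz, 34 Hz, 38 Hz

Frequencies that alias to 2 Hz are k·fs ± 2 Hz for integer k ≥ 0.
k=0: 2 Hz.
k=1: 16 Hz, 20 Hz.
k=2: 34 Hz, 38 Hz.
k=3: 52 Hz, 56 Hz.
Within [18 Hz, 46 Hz]: 20 Hz, 34 Hz, 38 Hz.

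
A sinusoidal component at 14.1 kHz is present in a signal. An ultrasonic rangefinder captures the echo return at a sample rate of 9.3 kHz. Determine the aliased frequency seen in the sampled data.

14.1 kHz mod fs = 4.8 kHz.
4.8 kHz > fs/2 = 4.65 kHz, folds to fs − 4.8 kHz = 4.5 kHz.

4.5 kHz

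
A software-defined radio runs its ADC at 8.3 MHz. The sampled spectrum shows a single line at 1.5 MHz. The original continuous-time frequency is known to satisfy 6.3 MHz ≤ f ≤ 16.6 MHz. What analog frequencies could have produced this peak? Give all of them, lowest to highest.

6.8 MHz, 9.8 MHz, 15.1 MHz

Frequencies that alias to 1.5 MHz are k·fs ± 1.5 MHz for integer k ≥ 0.
k=0: 1.5 MHz.
k=1: 6.8 MHz, 9.8 MHz.
k=2: 15.1 MHz, 18.1 MHz.
k=3: 23.4 MHz, 26.4 MHz.
Within [6.3 MHz, 16.6 MHz]: 6.8 MHz, 9.8 MHz, 15.1 MHz.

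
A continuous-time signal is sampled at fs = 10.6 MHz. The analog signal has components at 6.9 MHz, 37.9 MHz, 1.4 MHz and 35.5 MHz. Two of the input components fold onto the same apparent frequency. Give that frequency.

fs/2 = 5.3 MHz.
6.9 MHz > fs/2 = 5.3 MHz, folds to fs − 6.9 MHz = 3.7 MHz.
37.9 MHz mod fs = 6.1 MHz.
6.1 MHz > fs/2 = 5.3 MHz, folds to fs − 6.1 MHz = 4.5 MHz.
1.4 MHz ≤ fs/2 = 5.3 MHz, passes unchanged.
35.5 MHz mod fs = 3.7 MHz.
3.7 MHz ≤ fs/2 = 5.3 MHz, appears at 3.7 MHz.
6.9 MHz and 35.5 MHz both map to 3.7 MHz.

3.7 MHz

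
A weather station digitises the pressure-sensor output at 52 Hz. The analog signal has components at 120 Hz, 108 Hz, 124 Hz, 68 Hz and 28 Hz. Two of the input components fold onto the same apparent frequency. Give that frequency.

fs/2 = 26 Hz.
120 Hz mod fs = 16 Hz.
16 Hz ≤ fs/2 = 26 Hz, appears at 16 Hz.
108 Hz mod fs = 4 Hz.
4 Hz ≤ fs/2 = 26 Hz, appears at 4 Hz.
124 Hz mod fs = 20 Hz.
20 Hz ≤ fs/2 = 26 Hz, appears at 20 Hz.
68 Hz mod fs = 16 Hz.
16 Hz ≤ fs/2 = 26 Hz, appears at 16 Hz.
28 Hz > fs/2 = 26 Hz, folds to fs − 28 Hz = 24 Hz.
68 Hz and 120 Hz both map to 16 Hz.

16 Hz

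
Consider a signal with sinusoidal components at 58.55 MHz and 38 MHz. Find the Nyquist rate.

Highest-frequency component: 58.55 MHz.
Nyquist rate = 2 × 58.55 MHz = 117.1 MHz.

117.1 MHz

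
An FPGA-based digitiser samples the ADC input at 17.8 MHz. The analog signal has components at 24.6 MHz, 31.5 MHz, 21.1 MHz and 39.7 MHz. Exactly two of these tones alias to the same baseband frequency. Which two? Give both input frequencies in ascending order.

31.5 MHz, 39.7 MHz

fs/2 = 8.9 MHz.
24.6 MHz mod fs = 6.8 MHz.
6.8 MHz ≤ fs/2 = 8.9 MHz, appears at 6.8 MHz.
31.5 MHz mod fs = 13.7 MHz.
13.7 MHz > fs/2 = 8.9 MHz, folds to fs − 13.7 MHz = 4.1 MHz.
21.1 MHz mod fs = 3.3 MHz.
3.3 MHz ≤ fs/2 = 8.9 MHz, appears at 3.3 MHz.
39.7 MHz mod fs = 4.1 MHz.
4.1 MHz ≤ fs/2 = 8.9 MHz, appears at 4.1 MHz.
31.5 MHz and 39.7 MHz both map to 4.1 MHz.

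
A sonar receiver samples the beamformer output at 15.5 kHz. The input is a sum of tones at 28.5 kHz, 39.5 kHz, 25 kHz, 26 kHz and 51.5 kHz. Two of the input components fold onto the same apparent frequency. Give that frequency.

5 kHz

fs/2 = 7.75 kHz.
28.5 kHz mod fs = 13 kHz.
13 kHz > fs/2 = 7.75 kHz, folds to fs − 13 kHz = 2.5 kHz.
39.5 kHz mod fs = 8.5 kHz.
8.5 kHz > fs/2 = 7.75 kHz, folds to fs − 8.5 kHz = 7 kHz.
25 kHz mod fs = 9.5 kHz.
9.5 kHz > fs/2 = 7.75 kHz, folds to fs − 9.5 kHz = 6 kHz.
26 kHz mod fs = 10.5 kHz.
10.5 kHz > fs/2 = 7.75 kHz, folds to fs − 10.5 kHz = 5 kHz.
51.5 kHz mod fs = 5 kHz.
5 kHz ≤ fs/2 = 7.75 kHz, appears at 5 kHz.
26 kHz and 51.5 kHz both map to 5 kHz.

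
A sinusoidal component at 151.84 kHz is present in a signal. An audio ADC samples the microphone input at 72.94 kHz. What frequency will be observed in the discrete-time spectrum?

5.96 kHz

151.84 kHz mod fs = 5.96 kHz.
5.96 kHz ≤ fs/2 = 36.47 kHz, appears at 5.96 kHz.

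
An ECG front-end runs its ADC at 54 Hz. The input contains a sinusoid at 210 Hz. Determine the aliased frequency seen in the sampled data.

210 Hz mod fs = 48 Hz.
48 Hz > fs/2 = 27 Hz, folds to fs − 48 Hz = 6 Hz.

6 Hz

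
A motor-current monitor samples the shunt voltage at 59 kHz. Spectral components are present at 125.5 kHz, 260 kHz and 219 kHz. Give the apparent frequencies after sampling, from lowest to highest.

7.5 kHz, 17 kHz, 24 kHz

fs/2 = 29.5 kHz.
125.5 kHz mod fs = 7.5 kHz.
7.5 kHz ≤ fs/2 = 29.5 kHz, appears at 7.5 kHz.
260 kHz mod fs = 24 kHz.
24 kHz ≤ fs/2 = 29.5 kHz, appears at 24 kHz.
219 kHz mod fs = 42 kHz.
42 kHz > fs/2 = 29.5 kHz, folds to fs − 42 kHz = 17 kHz.
Distinct values: {7.5 kHz, 17 kHz, 24 kHz}.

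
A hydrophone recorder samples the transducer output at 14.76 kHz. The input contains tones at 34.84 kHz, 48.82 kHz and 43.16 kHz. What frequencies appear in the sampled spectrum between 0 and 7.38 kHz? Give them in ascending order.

1.12 kHz, 4.54 kHz, 5.32 kHz

fs/2 = 7.38 kHz.
34.84 kHz mod fs = 5.32 kHz.
5.32 kHz ≤ fs/2 = 7.38 kHz, appears at 5.32 kHz.
48.82 kHz mod fs = 4.54 kHz.
4.54 kHz ≤ fs/2 = 7.38 kHz, appears at 4.54 kHz.
43.16 kHz mod fs = 13.64 kHz.
13.64 kHz > fs/2 = 7.38 kHz, folds to fs − 13.64 kHz = 1.12 kHz.
Distinct values: {1.12 kHz, 4.54 kHz, 5.32 kHz}.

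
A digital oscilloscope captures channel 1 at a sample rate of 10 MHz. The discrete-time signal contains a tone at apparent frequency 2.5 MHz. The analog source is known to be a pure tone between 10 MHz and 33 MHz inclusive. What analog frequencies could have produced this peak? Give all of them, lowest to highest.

12.5 MHz, 17.5 MHz, 22.5 MHz, 27.5 MHz, 32.5 MHz

Frequencies that alias to 2.5 MHz are k·fs ± 2.5 MHz for integer k ≥ 0.
k=0: 2.5 MHz.
k=1: 7.5 MHz, 12.5 MHz.
k=2: 17.5 MHz, 22.5 MHz.
k=3: 27.5 MHz, 32.5 MHz.
k=4: 37.5 MHz, 42.5 MHz.
Within [10 MHz, 33 MHz]: 12.5 MHz, 17.5 MHz, 22.5 MHz, 27.5 MHz, 32.5 MHz.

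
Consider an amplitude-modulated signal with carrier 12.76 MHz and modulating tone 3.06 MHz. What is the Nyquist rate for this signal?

AM sidebands sit at fc ± fm = 9.7 MHz and 15.82 MHz.
Highest-frequency component: 15.82 MHz.
Nyquist rate = 2 × 15.82 MHz = 31.64 MHz.

31.64 MHz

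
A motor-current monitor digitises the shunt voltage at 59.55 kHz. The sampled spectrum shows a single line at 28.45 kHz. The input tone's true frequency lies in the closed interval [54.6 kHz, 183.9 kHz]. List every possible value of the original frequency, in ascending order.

Frequencies that alias to 28.45 kHz are k·fs ± 28.45 kHz for integer k ≥ 0.
k=0: 28.45 kHz.
k=1: 31.1 kHz, 88 kHz.
k=2: 90.65 kHz, 147.55 kHz.
k=3: 150.2 kHz, 207.1 kHz.
k=4: 209.75 kHz, 266.65 kHz.
Within [54.6 kHz, 183.9 kHz]: 88 kHz, 90.65 kHz, 147.55 kHz, 150.2 kHz.

88 kHz, 90.65 kHz, 147.55 kHz, 150.2 kHz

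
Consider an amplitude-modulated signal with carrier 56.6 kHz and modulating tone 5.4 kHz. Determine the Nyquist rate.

124 kHz

AM sidebands sit at fc ± fm = 51.2 kHz and 62 kHz.
Highest-frequency component: 62 kHz.
Nyquist rate = 2 × 62 kHz = 124 kHz.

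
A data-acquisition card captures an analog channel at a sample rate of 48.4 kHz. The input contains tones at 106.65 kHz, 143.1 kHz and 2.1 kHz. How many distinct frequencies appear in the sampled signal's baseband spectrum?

fs/2 = 24.2 kHz.
106.65 kHz mod fs = 9.85 kHz.
9.85 kHz ≤ fs/2 = 24.2 kHz, appears at 9.85 kHz.
143.1 kHz mod fs = 46.3 kHz.
46.3 kHz > fs/2 = 24.2 kHz, folds to fs − 46.3 kHz = 2.1 kHz.
2.1 kHz ≤ fs/2 = 24.2 kHz, passes unchanged.
Distinct values: {2.1 kHz, 9.85 kHz} → 2.

2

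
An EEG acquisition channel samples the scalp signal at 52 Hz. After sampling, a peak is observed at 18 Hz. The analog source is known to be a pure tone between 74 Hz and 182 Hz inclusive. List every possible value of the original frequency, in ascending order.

86 Hz, 122 Hz, 138 Hz, 174 Hz

Frequencies that alias to 18 Hz are k·fs ± 18 Hz for integer k ≥ 0.
k=0: 18 Hz.
k=1: 34 Hz, 70 Hz.
k=2: 86 Hz, 122 Hz.
k=3: 138 Hz, 174 Hz.
k=4: 190 Hz, 226 Hz.
Within [74 Hz, 182 Hz]: 86 Hz, 122 Hz, 138 Hz, 174 Hz.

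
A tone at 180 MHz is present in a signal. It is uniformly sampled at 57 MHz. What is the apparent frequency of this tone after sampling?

180 MHz mod fs = 9 MHz.
9 MHz ≤ fs/2 = 28.5 MHz, appears at 9 MHz.

9 MHz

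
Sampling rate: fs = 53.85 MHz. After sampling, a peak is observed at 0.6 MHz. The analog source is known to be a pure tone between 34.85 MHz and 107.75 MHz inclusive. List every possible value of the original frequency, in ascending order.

Frequencies that alias to 0.6 MHz are k·fs ± 0.6 MHz for integer k ≥ 0.
k=0: 0.6 MHz.
k=1: 53.25 MHz, 54.45 MHz.
k=2: 107.1 MHz, 108.3 MHz.
k=3: 160.95 MHz, 162.15 MHz.
Within [34.85 MHz, 107.75 MHz]: 53.25 MHz, 54.45 MHz, 107.1 MHz.

53.25 MHz, 54.45 MHz, 107.1 MHz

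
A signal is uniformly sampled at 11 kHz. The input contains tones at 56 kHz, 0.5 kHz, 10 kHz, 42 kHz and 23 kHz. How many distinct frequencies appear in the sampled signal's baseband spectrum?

fs/2 = 5.5 kHz.
56 kHz mod fs = 1 kHz.
1 kHz ≤ fs/2 = 5.5 kHz, appears at 1 kHz.
0.5 kHz ≤ fs/2 = 5.5 kHz, passes unchanged.
10 kHz > fs/2 = 5.5 kHz, folds to fs − 10 kHz = 1 kHz.
42 kHz mod fs = 9 kHz.
9 kHz > fs/2 = 5.5 kHz, folds to fs − 9 kHz = 2 kHz.
23 kHz mod fs = 1 kHz.
1 kHz ≤ fs/2 = 5.5 kHz, appears at 1 kHz.
Distinct values: {0.5 kHz, 1 kHz, 2 kHz} → 3.

3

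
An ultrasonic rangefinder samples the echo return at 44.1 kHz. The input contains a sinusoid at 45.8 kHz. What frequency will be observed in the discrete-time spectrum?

45.8 kHz mod fs = 1.7 kHz.
1.7 kHz ≤ fs/2 = 22.05 kHz, appears at 1.7 kHz.

1.7 kHz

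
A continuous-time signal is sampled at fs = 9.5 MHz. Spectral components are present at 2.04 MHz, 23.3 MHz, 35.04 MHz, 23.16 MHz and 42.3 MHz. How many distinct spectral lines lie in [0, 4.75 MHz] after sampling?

fs/2 = 4.75 MHz.
2.04 MHz ≤ fs/2 = 4.75 MHz, passes unchanged.
23.3 MHz mod fs = 4.3 MHz.
4.3 MHz ≤ fs/2 = 4.75 MHz, appears at 4.3 MHz.
35.04 MHz mod fs = 6.54 MHz.
6.54 MHz > fs/2 = 4.75 MHz, folds to fs − 6.54 MHz = 2.96 MHz.
23.16 MHz mod fs = 4.16 MHz.
4.16 MHz ≤ fs/2 = 4.75 MHz, appears at 4.16 MHz.
42.3 MHz mod fs = 4.3 MHz.
4.3 MHz ≤ fs/2 = 4.75 MHz, appears at 4.3 MHz.
Distinct values: {2.04 MHz, 2.96 MHz, 4.16 MHz, 4.3 MHz} → 4.

4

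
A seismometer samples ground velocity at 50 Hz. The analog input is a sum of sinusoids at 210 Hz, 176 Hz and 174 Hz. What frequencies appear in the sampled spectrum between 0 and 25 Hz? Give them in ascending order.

10 Hz, 24 Hz

fs/2 = 25 Hz.
210 Hz mod fs = 10 Hz.
10 Hz ≤ fs/2 = 25 Hz, appears at 10 Hz.
176 Hz mod fs = 26 Hz.
26 Hz > fs/2 = 25 Hz, folds to fs − 26 Hz = 24 Hz.
174 Hz mod fs = 24 Hz.
24 Hz ≤ fs/2 = 25 Hz, appears at 24 Hz.
Distinct values: {10 Hz, 24 Hz}.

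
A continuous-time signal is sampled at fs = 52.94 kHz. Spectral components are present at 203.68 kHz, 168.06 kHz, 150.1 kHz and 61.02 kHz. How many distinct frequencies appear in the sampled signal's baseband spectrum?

3

fs/2 = 26.47 kHz.
203.68 kHz mod fs = 44.86 kHz.
44.86 kHz > fs/2 = 26.47 kHz, folds to fs − 44.86 kHz = 8.08 kHz.
168.06 kHz mod fs = 9.24 kHz.
9.24 kHz ≤ fs/2 = 26.47 kHz, appears at 9.24 kHz.
150.1 kHz mod fs = 44.22 kHz.
44.22 kHz > fs/2 = 26.47 kHz, folds to fs − 44.22 kHz = 8.72 kHz.
61.02 kHz mod fs = 8.08 kHz.
8.08 kHz ≤ fs/2 = 26.47 kHz, appears at 8.08 kHz.
Distinct values: {8.08 kHz, 8.72 kHz, 9.24 kHz} → 3.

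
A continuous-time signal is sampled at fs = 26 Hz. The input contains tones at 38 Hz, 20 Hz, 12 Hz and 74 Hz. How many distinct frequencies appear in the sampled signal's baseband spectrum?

fs/2 = 13 Hz.
38 Hz mod fs = 12 Hz.
12 Hz ≤ fs/2 = 13 Hz, appears at 12 Hz.
20 Hz > fs/2 = 13 Hz, folds to fs − 20 Hz = 6 Hz.
12 Hz ≤ fs/2 = 13 Hz, passes unchanged.
74 Hz mod fs = 22 Hz.
22 Hz > fs/2 = 13 Hz, folds to fs − 22 Hz = 4 Hz.
Distinct values: {4 Hz, 6 Hz, 12 Hz} → 3.

3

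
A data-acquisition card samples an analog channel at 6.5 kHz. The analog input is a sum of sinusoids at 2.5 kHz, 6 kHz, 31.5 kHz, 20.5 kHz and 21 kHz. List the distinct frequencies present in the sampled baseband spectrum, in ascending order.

fs/2 = 3.25 kHz.
2.5 kHz ≤ fs/2 = 3.25 kHz, passes unchanged.
6 kHz > fs/2 = 3.25 kHz, folds to fs − 6 kHz = 0.5 kHz.
31.5 kHz mod fs = 5.5 kHz.
5.5 kHz > fs/2 = 3.25 kHz, folds to fs − 5.5 kHz = 1 kHz.
20.5 kHz mod fs = 1 kHz.
1 kHz ≤ fs/2 = 3.25 kHz, appears at 1 kHz.
21 kHz mod fs = 1.5 kHz.
1.5 kHz ≤ fs/2 = 3.25 kHz, appears at 1.5 kHz.
Distinct values: {0.5 kHz, 1 kHz, 1.5 kHz, 2.5 kHz}.

0.5 kHz, 1 kHz, 1.5 kHz, 2.5 kHz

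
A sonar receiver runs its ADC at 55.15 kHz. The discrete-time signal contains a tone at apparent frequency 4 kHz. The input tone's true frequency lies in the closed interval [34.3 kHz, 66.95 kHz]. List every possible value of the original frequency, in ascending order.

Frequencies that alias to 4 kHz are k·fs ± 4 kHz for integer k ≥ 0.
k=0: 4 kHz.
k=1: 51.15 kHz, 59.15 kHz.
k=2: 106.3 kHz, 114.3 kHz.
Within [34.3 kHz, 66.95 kHz]: 51.15 kHz, 59.15 kHz.

51.15 kHz, 59.15 kHz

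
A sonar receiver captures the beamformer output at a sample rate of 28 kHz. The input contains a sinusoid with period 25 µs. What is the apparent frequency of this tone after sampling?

12 kHz

T = 25 µs → f = 1/T = 40 kHz.
40 kHz mod fs = 12 kHz.
12 kHz ≤ fs/2 = 14 kHz, appears at 12 kHz.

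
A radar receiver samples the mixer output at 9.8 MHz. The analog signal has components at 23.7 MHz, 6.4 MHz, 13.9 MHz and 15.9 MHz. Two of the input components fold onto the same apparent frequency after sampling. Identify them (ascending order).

13.9 MHz, 23.7 MHz

fs/2 = 4.9 MHz.
23.7 MHz mod fs = 4.1 MHz.
4.1 MHz ≤ fs/2 = 4.9 MHz, appears at 4.1 MHz.
6.4 MHz > fs/2 = 4.9 MHz, folds to fs − 6.4 MHz = 3.4 MHz.
13.9 MHz mod fs = 4.1 MHz.
4.1 MHz ≤ fs/2 = 4.9 MHz, appears at 4.1 MHz.
15.9 MHz mod fs = 6.1 MHz.
6.1 MHz > fs/2 = 4.9 MHz, folds to fs − 6.1 MHz = 3.7 MHz.
13.9 MHz and 23.7 MHz both map to 4.1 MHz.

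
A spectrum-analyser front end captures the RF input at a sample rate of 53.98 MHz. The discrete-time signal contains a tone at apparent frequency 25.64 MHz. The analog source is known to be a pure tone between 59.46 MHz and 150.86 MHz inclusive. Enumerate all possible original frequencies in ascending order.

Frequencies that alias to 25.64 MHz are k·fs ± 25.64 MHz for integer k ≥ 0.
k=0: 25.64 MHz.
k=1: 28.34 MHz, 79.62 MHz.
k=2: 82.32 MHz, 133.6 MHz.
k=3: 136.3 MHz, 187.58 MHz.
k=4: 190.28 MHz, 241.56 MHz.
Within [59.46 MHz, 150.86 MHz]: 79.62 MHz, 82.32 MHz, 133.6 MHz, 136.3 MHz.

79.62 MHz, 82.32 MHz, 133.6 MHz, 136.3 MHz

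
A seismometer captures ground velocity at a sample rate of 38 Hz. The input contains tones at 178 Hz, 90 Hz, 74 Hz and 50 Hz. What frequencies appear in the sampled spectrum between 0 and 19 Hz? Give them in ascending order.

2 Hz, 12 Hz, 14 Hz

fs/2 = 19 Hz.
178 Hz mod fs = 26 Hz.
26 Hz > fs/2 = 19 Hz, folds to fs − 26 Hz = 12 Hz.
90 Hz mod fs = 14 Hz.
14 Hz ≤ fs/2 = 19 Hz, appears at 14 Hz.
74 Hz mod fs = 36 Hz.
36 Hz > fs/2 = 19 Hz, folds to fs − 36 Hz = 2 Hz.
50 Hz mod fs = 12 Hz.
12 Hz ≤ fs/2 = 19 Hz, appears at 12 Hz.
Distinct values: {2 Hz, 12 Hz, 14 Hz}.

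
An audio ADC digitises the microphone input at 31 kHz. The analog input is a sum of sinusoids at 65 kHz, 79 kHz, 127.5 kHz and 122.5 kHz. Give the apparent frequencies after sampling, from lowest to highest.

fs/2 = 15.5 kHz.
65 kHz mod fs = 3 kHz.
3 kHz ≤ fs/2 = 15.5 kHz, appears at 3 kHz.
79 kHz mod fs = 17 kHz.
17 kHz > fs/2 = 15.5 kHz, folds to fs − 17 kHz = 14 kHz.
127.5 kHz mod fs = 3.5 kHz.
3.5 kHz ≤ fs/2 = 15.5 kHz, appears at 3.5 kHz.
122.5 kHz mod fs = 29.5 kHz.
29.5 kHz > fs/2 = 15.5 kHz, folds to fs − 29.5 kHz = 1.5 kHz.
Distinct values: {1.5 kHz, 3 kHz, 3.5 kHz, 14 kHz}.

1.5 kHz, 3 kHz, 3.5 kHz, 14 kHz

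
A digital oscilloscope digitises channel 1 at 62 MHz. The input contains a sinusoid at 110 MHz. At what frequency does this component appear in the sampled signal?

14 MHz

110 MHz mod fs = 48 MHz.
48 MHz > fs/2 = 31 MHz, folds to fs − 48 MHz = 14 MHz.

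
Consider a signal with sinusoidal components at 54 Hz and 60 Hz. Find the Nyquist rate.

120 Hz

Highest-frequency component: 60 Hz.
Nyquist rate = 2 × 60 Hz = 120 Hz.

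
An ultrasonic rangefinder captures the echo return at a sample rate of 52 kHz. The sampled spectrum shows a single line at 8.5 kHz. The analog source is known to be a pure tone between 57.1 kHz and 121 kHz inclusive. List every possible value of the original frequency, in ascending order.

60.5 kHz, 95.5 kHz, 112.5 kHz

Frequencies that alias to 8.5 kHz are k·fs ± 8.5 kHz for integer k ≥ 0.
k=0: 8.5 kHz.
k=1: 43.5 kHz, 60.5 kHz.
k=2: 95.5 kHz, 112.5 kHz.
k=3: 147.5 kHz, 164.5 kHz.
Within [57.1 kHz, 121 kHz]: 60.5 kHz, 95.5 kHz, 112.5 kHz.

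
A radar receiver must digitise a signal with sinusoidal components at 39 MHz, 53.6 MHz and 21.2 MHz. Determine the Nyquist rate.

Highest-frequency component: 53.6 MHz.
Nyquist rate = 2 × 53.6 MHz = 107.2 MHz.

107.2 MHz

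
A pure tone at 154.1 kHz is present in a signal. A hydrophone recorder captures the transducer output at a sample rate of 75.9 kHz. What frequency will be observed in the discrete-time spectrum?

154.1 kHz mod fs = 2.3 kHz.
2.3 kHz ≤ fs/2 = 37.95 kHz, appears at 2.3 kHz.

2.3 kHz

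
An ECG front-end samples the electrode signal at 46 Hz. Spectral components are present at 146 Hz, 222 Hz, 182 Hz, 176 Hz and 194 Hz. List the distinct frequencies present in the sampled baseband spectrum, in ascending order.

fs/2 = 23 Hz.
146 Hz mod fs = 8 Hz.
8 Hz ≤ fs/2 = 23 Hz, appears at 8 Hz.
222 Hz mod fs = 38 Hz.
38 Hz > fs/2 = 23 Hz, folds to fs − 38 Hz = 8 Hz.
182 Hz mod fs = 44 Hz.
44 Hz > fs/2 = 23 Hz, folds to fs − 44 Hz = 2 Hz.
176 Hz mod fs = 38 Hz.
38 Hz > fs/2 = 23 Hz, folds to fs − 38 Hz = 8 Hz.
194 Hz mod fs = 10 Hz.
10 Hz ≤ fs/2 = 23 Hz, appears at 10 Hz.
Distinct values: {2 Hz, 8 Hz, 10 Hz}.

2 Hz, 8 Hz, 10 Hz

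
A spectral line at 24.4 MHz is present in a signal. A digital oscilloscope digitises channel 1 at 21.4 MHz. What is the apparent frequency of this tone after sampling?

3 MHz

24.4 MHz mod fs = 3 MHz.
3 MHz ≤ fs/2 = 10.7 MHz, appears at 3 MHz.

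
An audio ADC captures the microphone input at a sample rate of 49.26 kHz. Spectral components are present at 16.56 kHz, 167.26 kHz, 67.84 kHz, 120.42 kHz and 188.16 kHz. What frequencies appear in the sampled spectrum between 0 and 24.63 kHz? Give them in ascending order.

8.88 kHz, 16.56 kHz, 18.58 kHz, 19.48 kHz, 21.9 kHz

fs/2 = 24.63 kHz.
16.56 kHz ≤ fs/2 = 24.63 kHz, passes unchanged.
167.26 kHz mod fs = 19.48 kHz.
19.48 kHz ≤ fs/2 = 24.63 kHz, appears at 19.48 kHz.
67.84 kHz mod fs = 18.58 kHz.
18.58 kHz ≤ fs/2 = 24.63 kHz, appears at 18.58 kHz.
120.42 kHz mod fs = 21.9 kHz.
21.9 kHz ≤ fs/2 = 24.63 kHz, appears at 21.9 kHz.
188.16 kHz mod fs = 40.38 kHz.
40.38 kHz > fs/2 = 24.63 kHz, folds to fs − 40.38 kHz = 8.88 kHz.
Distinct values: {8.88 kHz, 16.56 kHz, 18.58 kHz, 19.48 kHz, 21.9 kHz}.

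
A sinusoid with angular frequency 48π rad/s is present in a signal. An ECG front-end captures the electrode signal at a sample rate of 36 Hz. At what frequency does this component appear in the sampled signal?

ω = 48π rad/s → f = ω/(2π) = 24 Hz.
24 Hz > fs/2 = 18 Hz, folds to fs − 24 Hz = 12 Hz.

12 Hz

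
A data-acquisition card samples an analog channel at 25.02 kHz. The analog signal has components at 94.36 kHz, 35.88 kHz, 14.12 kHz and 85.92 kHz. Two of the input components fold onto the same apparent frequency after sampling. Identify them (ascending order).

fs/2 = 12.51 kHz.
94.36 kHz mod fs = 19.3 kHz.
19.3 kHz > fs/2 = 12.51 kHz, folds to fs − 19.3 kHz = 5.72 kHz.
35.88 kHz mod fs = 10.86 kHz.
10.86 kHz ≤ fs/2 = 12.51 kHz, appears at 10.86 kHz.
14.12 kHz > fs/2 = 12.51 kHz, folds to fs − 14.12 kHz = 10.9 kHz.
85.92 kHz mod fs = 10.86 kHz.
10.86 kHz ≤ fs/2 = 12.51 kHz, appears at 10.86 kHz.
35.88 kHz and 85.92 kHz both map to 10.86 kHz.

35.88 kHz, 85.92 kHz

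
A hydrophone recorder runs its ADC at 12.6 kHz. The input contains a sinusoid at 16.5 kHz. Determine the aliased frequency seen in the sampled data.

16.5 kHz mod fs = 3.9 kHz.
3.9 kHz ≤ fs/2 = 6.3 kHz, appears at 3.9 kHz.

3.9 kHz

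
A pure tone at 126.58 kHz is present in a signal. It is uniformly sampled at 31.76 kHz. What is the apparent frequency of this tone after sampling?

0.46 kHz

126.58 kHz mod fs = 31.3 kHz.
31.3 kHz > fs/2 = 15.88 kHz, folds to fs − 31.3 kHz = 0.46 kHz.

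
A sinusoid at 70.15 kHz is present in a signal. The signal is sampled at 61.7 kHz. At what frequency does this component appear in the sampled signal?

8.45 kHz

70.15 kHz mod fs = 8.45 kHz.
8.45 kHz ≤ fs/2 = 30.85 kHz, appears at 8.45 kHz.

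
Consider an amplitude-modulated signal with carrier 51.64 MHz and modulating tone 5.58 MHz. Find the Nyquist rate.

114.44 MHz

AM sidebands sit at fc ± fm = 46.06 MHz and 57.22 MHz.
Highest-frequency component: 57.22 MHz.
Nyquist rate = 2 × 57.22 MHz = 114.44 MHz.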